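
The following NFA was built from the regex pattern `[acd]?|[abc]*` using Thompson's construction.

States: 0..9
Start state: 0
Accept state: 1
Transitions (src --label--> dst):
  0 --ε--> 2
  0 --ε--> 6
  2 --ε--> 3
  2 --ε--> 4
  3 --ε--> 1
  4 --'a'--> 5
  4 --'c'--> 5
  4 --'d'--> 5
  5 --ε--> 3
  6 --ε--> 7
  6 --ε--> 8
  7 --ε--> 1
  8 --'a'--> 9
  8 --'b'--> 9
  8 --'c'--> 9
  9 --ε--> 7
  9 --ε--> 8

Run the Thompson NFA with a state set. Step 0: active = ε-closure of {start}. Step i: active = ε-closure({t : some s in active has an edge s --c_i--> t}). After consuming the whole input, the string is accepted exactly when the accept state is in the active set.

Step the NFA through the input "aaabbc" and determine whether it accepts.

initial (ε-close {0}): {0,1,2,3,4,6,7,8}
'a' @ 1: {1,3,5,7,8,9}  (accept∈set)
'a' @ 2: {1,7,8,9}  (accept∈set)
'a' @ 3: {1,7,8,9}  (accept∈set)
'b' @ 4: {1,7,8,9}  (accept∈set)
'b' @ 5: {1,7,8,9}  (accept∈set)
'c' @ 6: {1,7,8,9}  (accept∈set)
after full input: {1,7,8,9}  (accept=1 in)

Answer: ACCEPT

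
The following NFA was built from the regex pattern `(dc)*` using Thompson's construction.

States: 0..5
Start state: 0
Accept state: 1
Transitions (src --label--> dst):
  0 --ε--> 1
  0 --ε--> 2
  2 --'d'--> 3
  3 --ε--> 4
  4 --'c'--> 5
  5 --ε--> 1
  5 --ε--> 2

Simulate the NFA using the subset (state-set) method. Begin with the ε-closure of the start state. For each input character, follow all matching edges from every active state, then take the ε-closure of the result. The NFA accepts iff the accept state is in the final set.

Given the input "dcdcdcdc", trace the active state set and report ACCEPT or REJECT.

Answer: ACCEPT

Derivation:
start: ε-closure({0}) = {0,1,2}
'd' @ 1: {3,4}
'c' @ 2: {1,2,5}  [accepting]
'd' @ 3: {3,4}
'c' @ 4: {1,2,5}  [accepting]
'd' @ 5: {3,4}
'c' @ 6: {1,2,5}  [accepting]
'd' @ 7: {3,4}
'c' @ 8: {1,2,5}  [accepting]
final: {1,2,5}; accept 1 in set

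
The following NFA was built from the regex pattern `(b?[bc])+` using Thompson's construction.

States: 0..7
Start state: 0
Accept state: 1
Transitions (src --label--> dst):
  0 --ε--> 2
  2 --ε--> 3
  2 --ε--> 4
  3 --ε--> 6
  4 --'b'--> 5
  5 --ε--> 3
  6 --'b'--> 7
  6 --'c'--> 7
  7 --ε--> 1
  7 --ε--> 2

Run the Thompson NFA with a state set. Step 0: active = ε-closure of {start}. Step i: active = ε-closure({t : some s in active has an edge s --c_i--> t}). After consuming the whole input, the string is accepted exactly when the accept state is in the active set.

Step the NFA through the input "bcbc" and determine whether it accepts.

Answer: ACCEPT

Derivation:
start: ε-closure({0}) = {0,2,3,4,6}
'b' @ 1: {1,2,3,4,5,6,7}  [accepting]
'c' @ 2: {1,2,3,4,6,7}  [accepting]
'b' @ 3: {1,2,3,4,5,6,7}  [accepting]
'c' @ 4: {1,2,3,4,6,7}  [accepting]
end set {1,2,3,4,6,7} — state 1 in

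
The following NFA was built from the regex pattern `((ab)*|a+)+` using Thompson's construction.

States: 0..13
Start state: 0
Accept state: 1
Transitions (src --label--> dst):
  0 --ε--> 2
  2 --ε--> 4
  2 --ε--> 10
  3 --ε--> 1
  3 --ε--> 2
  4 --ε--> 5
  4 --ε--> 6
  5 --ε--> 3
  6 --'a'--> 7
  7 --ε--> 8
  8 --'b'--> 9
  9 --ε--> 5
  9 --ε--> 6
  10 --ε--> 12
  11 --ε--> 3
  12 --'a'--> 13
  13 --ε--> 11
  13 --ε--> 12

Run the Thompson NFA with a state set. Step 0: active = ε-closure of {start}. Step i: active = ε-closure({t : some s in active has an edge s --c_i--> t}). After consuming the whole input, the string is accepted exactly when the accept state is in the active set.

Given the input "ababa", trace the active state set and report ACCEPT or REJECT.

S₀ = ε-closure({0}) = {0,1,2,3,4,5,6,10,12}
'a' @ 1: {1,2,3,4,5,6,7,8,10,11,12,13}  (accept∈set)
'b' @ 2: {1,2,3,4,5,6,9,10,12}  (accept∈set)
'a' @ 3: {1,2,3,4,5,6,7,8,10,11,12,13}  (accept∈set)
'b' @ 4: {1,2,3,4,5,6,9,10,12}  (accept∈set)
'a' @ 5: {1,2,3,4,5,6,7,8,10,11,12,13}  (accept∈set)
final: {1,2,3,4,5,6,7,8,10,11,12,13}; accept 1 in set

Answer: ACCEPT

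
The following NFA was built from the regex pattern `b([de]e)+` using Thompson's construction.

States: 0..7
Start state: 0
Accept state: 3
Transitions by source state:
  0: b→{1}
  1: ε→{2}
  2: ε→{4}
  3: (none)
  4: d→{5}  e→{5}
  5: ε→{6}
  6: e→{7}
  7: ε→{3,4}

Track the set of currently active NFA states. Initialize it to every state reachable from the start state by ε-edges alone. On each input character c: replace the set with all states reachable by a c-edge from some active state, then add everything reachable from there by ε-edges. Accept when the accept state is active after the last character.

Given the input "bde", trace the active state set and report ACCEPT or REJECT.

initial (ε-close {0}): {0}
'b' @ 1: {1,2,4}
'd' @ 2: {5,6}
'e' @ 3: {3,4,7}  [accepting]
end set {3,4,7} — state 3 in

Answer: ACCEPT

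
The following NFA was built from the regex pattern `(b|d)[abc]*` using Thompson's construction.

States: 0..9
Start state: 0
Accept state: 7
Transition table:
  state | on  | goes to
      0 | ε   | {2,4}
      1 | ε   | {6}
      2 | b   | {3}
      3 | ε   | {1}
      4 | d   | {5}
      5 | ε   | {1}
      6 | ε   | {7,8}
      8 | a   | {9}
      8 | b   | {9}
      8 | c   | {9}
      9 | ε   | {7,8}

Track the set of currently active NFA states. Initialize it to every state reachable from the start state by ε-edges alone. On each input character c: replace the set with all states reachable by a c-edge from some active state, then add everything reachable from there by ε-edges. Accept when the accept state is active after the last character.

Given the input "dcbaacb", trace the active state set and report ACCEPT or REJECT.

start: ε-closure({0}) = {0,2,4}
'd' @ 1: {1,5,6,7,8}  [accepting]
'c' @ 2: {7,8,9}  [accepting]
'b' @ 3: {7,8,9}  [accepting]
'a' @ 4: {7,8,9}  [accepting]
'a' @ 5: {7,8,9}  [accepting]
'c' @ 6: {7,8,9}  [accepting]
'b' @ 7: {7,8,9}  [accepting]
end set {7,8,9} — state 7 in

Answer: ACCEPT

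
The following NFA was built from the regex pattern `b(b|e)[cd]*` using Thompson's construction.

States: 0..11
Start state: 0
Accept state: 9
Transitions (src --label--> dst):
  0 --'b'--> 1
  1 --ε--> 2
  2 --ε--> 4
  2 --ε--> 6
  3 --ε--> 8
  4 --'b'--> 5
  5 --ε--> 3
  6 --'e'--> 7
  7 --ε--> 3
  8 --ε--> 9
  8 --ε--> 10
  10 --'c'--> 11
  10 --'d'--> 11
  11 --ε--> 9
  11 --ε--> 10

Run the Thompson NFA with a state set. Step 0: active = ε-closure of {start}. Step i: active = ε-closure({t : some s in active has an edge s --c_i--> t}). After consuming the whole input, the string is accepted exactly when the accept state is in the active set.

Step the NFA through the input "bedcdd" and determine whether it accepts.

start: ε-closure({0}) = {0}
'b' @ 1: {1,2,4,6}
'e' @ 2: {3,7,8,9,10}  (accept∈set)
'd' @ 3: {9,10,11}  (accept∈set)
'c' @ 4: {9,10,11}  (accept∈set)
'd' @ 5: {9,10,11}  (accept∈set)
'd' @ 6: {9,10,11}  (accept∈set)
after full input: {9,10,11}  (accept=9 in)

Answer: ACCEPT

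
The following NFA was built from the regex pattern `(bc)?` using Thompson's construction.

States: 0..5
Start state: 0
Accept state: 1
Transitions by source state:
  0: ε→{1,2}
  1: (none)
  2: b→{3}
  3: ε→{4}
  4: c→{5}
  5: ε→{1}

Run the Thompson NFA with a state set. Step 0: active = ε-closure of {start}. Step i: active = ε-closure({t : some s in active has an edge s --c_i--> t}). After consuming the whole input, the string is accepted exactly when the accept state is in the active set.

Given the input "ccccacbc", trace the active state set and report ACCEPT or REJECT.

Answer: REJECT

Trace:
start: ε-closure({0}) = {0,1,2}
'c' @ 1: {}  — dead — no transitions
rest 'cccacbc' ignored (set empty)
end set {} — state 1 not in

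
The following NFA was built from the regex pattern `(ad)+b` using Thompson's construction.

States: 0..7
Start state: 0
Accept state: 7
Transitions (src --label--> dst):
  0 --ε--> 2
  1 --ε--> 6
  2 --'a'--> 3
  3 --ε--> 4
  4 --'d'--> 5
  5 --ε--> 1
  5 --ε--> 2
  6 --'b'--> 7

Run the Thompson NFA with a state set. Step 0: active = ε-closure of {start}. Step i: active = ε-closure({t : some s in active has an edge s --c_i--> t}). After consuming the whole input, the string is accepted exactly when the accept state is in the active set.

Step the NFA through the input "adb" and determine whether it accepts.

Answer: ACCEPT

Derivation:
initial (ε-close {0}): {0,2}
'a' @ 1: {3,4}
'd' @ 2: {1,2,5,6}
'b' @ 3: {7}  (accept∈set)
end set {7} — state 7 in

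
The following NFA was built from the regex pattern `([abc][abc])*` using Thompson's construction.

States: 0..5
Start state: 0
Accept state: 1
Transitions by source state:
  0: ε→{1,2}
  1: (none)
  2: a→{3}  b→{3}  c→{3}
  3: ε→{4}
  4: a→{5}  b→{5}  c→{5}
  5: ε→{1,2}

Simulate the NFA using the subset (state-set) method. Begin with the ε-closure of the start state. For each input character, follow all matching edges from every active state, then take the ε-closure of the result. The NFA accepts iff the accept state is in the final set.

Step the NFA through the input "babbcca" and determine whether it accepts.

start: ε-closure({0}) = {0,1,2}
'b' @ 1: {3,4}
'a' @ 2: {1,2,5}  (accept∈set)
'b' @ 3: {3,4}
'b' @ 4: {1,2,5}  (accept∈set)
'c' @ 5: {3,4}
'c' @ 6: {1,2,5}  (accept∈set)
'a' @ 7: {3,4}
after full input: {3,4}  (accept=1 not in)

Answer: REJECT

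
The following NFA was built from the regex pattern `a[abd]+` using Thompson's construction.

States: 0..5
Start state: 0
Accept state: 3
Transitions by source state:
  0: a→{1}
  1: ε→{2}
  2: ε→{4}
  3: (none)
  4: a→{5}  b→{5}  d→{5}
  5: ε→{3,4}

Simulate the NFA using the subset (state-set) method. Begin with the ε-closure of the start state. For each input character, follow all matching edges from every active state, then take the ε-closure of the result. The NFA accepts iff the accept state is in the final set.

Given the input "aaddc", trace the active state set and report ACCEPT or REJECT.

Answer: REJECT

Steps:
S₀ = ε-closure({0}) = {0}
'a' @ 1: {1,2,4}
'a' @ 2: {3,4,5}  ✓accept
'd' @ 3: {3,4,5}  ✓accept
'd' @ 4: {3,4,5}  ✓accept
'c' @ 5: {}  — state set empty
end set {} — state 3 not in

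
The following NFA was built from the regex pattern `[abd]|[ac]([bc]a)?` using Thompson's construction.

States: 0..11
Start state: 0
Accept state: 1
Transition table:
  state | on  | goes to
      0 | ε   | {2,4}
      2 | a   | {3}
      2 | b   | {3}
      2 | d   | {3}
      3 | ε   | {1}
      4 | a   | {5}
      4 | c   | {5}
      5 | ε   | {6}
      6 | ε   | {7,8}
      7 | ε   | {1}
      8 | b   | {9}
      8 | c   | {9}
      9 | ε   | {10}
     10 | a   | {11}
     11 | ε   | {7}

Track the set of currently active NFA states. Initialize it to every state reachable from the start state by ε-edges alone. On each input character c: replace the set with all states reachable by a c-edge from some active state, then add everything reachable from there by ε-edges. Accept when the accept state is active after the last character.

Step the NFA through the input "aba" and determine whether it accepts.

initial (ε-close {0}): {0,2,4}
'a' @ 1: {1,3,5,6,7,8}  (accept∈set)
'b' @ 2: {9,10}
'a' @ 3: {1,7,11}  (accept∈set)
final: {1,7,11}; accept 1 in set

Answer: ACCEPT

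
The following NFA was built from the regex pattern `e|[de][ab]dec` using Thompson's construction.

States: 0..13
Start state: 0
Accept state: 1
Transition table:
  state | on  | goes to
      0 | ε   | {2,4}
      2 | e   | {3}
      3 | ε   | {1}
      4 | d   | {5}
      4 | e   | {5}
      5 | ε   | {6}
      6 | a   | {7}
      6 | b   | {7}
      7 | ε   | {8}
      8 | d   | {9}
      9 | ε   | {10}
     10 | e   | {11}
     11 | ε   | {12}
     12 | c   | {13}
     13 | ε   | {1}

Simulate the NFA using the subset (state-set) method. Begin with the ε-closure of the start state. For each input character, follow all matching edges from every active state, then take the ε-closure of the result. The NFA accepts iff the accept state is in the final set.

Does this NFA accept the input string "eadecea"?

S₀ = ε-closure({0}) = {0,2,4}
'e' @ 1: {1,3,5,6}  ✓accept
'a' @ 2: {7,8}
'd' @ 3: {9,10}
'e' @ 4: {11,12}
'c' @ 5: {1,13}  ✓accept
'e' @ 6: {}  — state set empty
rest 'a' ignored (set empty)
end set {} — state 1 not in

Answer: REJECT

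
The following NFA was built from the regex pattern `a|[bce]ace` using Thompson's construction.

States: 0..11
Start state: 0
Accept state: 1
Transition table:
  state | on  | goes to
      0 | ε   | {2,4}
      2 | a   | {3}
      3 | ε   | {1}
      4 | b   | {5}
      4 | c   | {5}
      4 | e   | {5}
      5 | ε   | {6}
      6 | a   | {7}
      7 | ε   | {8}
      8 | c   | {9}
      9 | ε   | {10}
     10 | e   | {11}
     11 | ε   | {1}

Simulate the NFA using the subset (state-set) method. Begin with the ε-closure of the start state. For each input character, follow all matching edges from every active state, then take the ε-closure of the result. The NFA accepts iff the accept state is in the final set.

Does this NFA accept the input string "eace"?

Answer: ACCEPT

Steps:
start: ε-closure({0}) = {0,2,4}
'e' @ 1: {5,6}
'a' @ 2: {7,8}
'c' @ 3: {9,10}
'e' @ 4: {1,11}  [accepting]
after full input: {1,11}  (accept=1 in)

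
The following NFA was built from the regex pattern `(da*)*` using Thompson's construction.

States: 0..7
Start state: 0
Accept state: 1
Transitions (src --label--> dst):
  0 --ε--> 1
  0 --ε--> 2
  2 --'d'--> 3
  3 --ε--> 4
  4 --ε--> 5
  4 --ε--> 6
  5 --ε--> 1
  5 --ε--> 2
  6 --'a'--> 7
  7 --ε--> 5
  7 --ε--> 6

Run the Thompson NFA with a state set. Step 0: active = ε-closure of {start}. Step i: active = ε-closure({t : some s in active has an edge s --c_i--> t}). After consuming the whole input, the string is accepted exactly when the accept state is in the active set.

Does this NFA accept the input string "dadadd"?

initial (ε-close {0}): {0,1,2}
'd' @ 1: {1,2,3,4,5,6}  (accept∈set)
'a' @ 2: {1,2,5,6,7}  (accept∈set)
'd' @ 3: {1,2,3,4,5,6}  (accept∈set)
'a' @ 4: {1,2,5,6,7}  (accept∈set)
'd' @ 5: {1,2,3,4,5,6}  (accept∈set)
'd' @ 6: {1,2,3,4,5,6}  (accept∈set)
final: {1,2,3,4,5,6}; accept 1 in set

Answer: ACCEPT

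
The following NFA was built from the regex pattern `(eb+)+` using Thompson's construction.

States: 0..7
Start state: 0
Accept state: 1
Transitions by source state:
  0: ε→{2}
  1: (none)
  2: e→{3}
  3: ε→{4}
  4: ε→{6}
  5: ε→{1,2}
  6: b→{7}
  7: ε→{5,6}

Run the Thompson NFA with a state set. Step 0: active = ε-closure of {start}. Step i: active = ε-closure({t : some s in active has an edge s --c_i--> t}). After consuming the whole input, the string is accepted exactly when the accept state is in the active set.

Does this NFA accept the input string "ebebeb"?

initial (ε-close {0}): {0,2}
'e' @ 1: {3,4,6}
'b' @ 2: {1,2,5,6,7}  [accepting]
'e' @ 3: {3,4,6}
'b' @ 4: {1,2,5,6,7}  [accepting]
'e' @ 5: {3,4,6}
'b' @ 6: {1,2,5,6,7}  [accepting]
end set {1,2,5,6,7} — state 1 in

Answer: ACCEPT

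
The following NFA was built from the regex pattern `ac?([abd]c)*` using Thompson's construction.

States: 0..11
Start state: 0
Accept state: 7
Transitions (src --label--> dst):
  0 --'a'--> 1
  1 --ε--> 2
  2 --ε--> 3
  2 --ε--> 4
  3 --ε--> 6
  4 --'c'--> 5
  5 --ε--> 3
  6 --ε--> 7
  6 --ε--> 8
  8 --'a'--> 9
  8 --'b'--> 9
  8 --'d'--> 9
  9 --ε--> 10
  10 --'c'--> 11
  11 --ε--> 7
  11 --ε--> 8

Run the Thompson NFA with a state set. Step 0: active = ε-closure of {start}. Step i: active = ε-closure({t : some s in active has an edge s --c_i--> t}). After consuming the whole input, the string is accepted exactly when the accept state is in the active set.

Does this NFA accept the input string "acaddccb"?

Answer: REJECT

Derivation:
initial (ε-close {0}): {0}
'a' @ 1: {1,2,3,4,6,7,8}  [accepting]
'c' @ 2: {3,5,6,7,8}  [accepting]
'a' @ 3: {9,10}
'd' @ 4: {}  — no active states
rest 'dccb' ignored (set empty)
end set {} — state 7 not in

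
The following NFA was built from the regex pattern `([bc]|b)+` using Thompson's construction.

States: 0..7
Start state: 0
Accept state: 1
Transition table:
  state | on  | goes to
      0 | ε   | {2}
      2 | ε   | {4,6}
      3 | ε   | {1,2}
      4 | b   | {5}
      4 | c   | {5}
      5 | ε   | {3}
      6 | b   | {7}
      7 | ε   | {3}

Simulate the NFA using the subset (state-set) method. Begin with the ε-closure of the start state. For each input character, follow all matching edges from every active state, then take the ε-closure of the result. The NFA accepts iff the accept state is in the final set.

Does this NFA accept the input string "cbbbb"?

S₀ = ε-closure({0}) = {0,2,4,6}
'c' @ 1: {1,2,3,4,5,6}  [accepting]
'b' @ 2: {1,2,3,4,5,6,7}  [accepting]
'b' @ 3: {1,2,3,4,5,6,7}  [accepting]
'b' @ 4: {1,2,3,4,5,6,7}  [accepting]
'b' @ 5: {1,2,3,4,5,6,7}  [accepting]
after full input: {1,2,3,4,5,6,7}  (accept=1 in)

Answer: ACCEPT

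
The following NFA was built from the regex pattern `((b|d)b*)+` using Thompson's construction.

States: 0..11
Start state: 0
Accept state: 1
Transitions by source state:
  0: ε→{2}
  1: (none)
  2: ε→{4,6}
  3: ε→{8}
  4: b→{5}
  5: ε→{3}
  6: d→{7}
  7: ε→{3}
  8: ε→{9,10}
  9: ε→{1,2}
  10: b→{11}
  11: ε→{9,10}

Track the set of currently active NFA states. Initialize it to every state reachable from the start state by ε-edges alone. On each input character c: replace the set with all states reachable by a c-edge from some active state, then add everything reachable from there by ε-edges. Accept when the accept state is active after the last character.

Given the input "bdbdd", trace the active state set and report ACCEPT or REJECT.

Answer: ACCEPT

Derivation:
initial (ε-close {0}): {0,2,4,6}
'b' @ 1: {1,2,3,4,5,6,8,9,10}  [accepting]
'd' @ 2: {1,2,3,4,6,7,8,9,10}  [accepting]
'b' @ 3: {1,2,3,4,5,6,8,9,10,11}  [accepting]
'd' @ 4: {1,2,3,4,6,7,8,9,10}  [accepting]
'd' @ 5: {1,2,3,4,6,7,8,9,10}  [accepting]
final: {1,2,3,4,6,7,8,9,10}; accept 1 in set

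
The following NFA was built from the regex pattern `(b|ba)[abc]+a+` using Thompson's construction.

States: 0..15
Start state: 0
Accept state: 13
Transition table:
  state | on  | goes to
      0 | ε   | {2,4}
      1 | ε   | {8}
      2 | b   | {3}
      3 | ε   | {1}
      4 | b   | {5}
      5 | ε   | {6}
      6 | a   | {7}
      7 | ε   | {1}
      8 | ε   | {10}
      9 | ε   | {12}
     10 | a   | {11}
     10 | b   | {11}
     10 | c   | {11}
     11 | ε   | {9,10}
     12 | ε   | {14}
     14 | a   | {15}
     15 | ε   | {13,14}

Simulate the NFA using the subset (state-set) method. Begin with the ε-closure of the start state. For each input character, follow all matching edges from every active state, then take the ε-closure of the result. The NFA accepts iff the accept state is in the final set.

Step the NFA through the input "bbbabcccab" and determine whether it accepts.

S₀ = ε-closure({0}) = {0,2,4}
'b' @ 1: {1,3,5,6,8,10}
'b' @ 2: {9,10,11,12,14}
'b' @ 3: {9,10,11,12,14}
'a' @ 4: {9,10,11,12,13,14,15}  (accept∈set)
'b' @ 5: {9,10,11,12,14}
'c' @ 6: {9,10,11,12,14}
'c' @ 7: {9,10,11,12,14}
'c' @ 8: {9,10,11,12,14}
'a' @ 9: {9,10,11,12,13,14,15}  (accept∈set)
'b' @ 10: {9,10,11,12,14}
after full input: {9,10,11,12,14}  (accept=13 not in)

Answer: REJECT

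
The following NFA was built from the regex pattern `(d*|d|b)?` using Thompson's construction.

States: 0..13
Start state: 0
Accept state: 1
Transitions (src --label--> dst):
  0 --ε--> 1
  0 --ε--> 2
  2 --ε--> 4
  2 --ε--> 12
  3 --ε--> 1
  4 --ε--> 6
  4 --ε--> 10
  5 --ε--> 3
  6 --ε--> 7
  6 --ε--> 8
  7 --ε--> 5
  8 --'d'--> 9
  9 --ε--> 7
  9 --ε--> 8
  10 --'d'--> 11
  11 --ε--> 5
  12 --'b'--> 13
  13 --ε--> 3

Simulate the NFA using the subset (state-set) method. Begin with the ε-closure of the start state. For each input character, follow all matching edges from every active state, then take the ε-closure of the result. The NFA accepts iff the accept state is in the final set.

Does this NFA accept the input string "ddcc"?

Answer: REJECT

Trace:
S₀ = ε-closure({0}) = {0,1,2,3,4,5,6,7,8,10,12}
'd' @ 1: {1,3,5,7,8,9,11}  (accept∈set)
'd' @ 2: {1,3,5,7,8,9}  (accept∈set)
'c' @ 3: {}  — dead — no transitions
rest 'c' ignored (set empty)
end set {} — state 1 not in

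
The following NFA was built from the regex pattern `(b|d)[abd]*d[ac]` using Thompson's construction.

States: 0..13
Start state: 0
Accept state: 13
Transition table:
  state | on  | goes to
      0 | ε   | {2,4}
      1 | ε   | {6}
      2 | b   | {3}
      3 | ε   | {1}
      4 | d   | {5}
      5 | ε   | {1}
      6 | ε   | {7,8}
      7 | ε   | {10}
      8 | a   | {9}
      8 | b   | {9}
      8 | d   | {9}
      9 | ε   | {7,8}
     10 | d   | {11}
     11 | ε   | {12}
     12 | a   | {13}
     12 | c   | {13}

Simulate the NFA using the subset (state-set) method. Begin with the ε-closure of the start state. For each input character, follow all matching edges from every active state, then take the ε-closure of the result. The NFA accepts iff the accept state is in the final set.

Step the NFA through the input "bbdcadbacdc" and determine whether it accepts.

Answer: REJECT

Derivation:
initial (ε-close {0}): {0,2,4}
'b' @ 1: {1,3,6,7,8,10}
'b' @ 2: {7,8,9,10}
'd' @ 3: {7,8,9,10,11,12}
'c' @ 4: {13}  ✓accept
'a' @ 5: {}  — no active states
rest 'dbacdc' ignored (set empty)
after full input: {}  (accept=13 not in)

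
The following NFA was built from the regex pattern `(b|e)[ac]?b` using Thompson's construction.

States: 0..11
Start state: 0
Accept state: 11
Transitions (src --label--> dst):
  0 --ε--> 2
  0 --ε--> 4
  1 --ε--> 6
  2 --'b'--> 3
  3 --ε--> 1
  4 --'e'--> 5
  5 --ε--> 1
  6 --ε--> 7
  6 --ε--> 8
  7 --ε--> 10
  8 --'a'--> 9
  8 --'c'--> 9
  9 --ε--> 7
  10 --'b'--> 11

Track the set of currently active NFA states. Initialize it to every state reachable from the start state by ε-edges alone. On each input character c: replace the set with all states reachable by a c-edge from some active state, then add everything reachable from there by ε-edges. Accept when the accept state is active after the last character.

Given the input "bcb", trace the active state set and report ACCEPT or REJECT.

Answer: ACCEPT

Steps:
initial (ε-close {0}): {0,2,4}
'b' @ 1: {1,3,6,7,8,10}
'c' @ 2: {7,9,10}
'b' @ 3: {11}  ✓accept
final: {11}; accept 11 in set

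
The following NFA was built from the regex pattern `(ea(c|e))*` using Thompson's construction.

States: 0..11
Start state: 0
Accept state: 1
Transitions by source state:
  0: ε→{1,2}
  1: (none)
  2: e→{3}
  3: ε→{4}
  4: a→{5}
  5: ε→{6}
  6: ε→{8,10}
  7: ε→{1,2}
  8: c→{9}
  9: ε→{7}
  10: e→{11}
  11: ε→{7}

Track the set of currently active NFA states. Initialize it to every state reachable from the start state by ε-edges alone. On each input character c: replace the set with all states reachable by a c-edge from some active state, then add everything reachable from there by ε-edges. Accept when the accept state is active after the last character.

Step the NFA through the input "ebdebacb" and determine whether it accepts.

Answer: REJECT

Steps:
start: ε-closure({0}) = {0,1,2}
'e' @ 1: {3,4}
'b' @ 2: {}  — dead — no transitions
rest 'debacb' ignored (set empty)
after full input: {}  (accept=1 not in)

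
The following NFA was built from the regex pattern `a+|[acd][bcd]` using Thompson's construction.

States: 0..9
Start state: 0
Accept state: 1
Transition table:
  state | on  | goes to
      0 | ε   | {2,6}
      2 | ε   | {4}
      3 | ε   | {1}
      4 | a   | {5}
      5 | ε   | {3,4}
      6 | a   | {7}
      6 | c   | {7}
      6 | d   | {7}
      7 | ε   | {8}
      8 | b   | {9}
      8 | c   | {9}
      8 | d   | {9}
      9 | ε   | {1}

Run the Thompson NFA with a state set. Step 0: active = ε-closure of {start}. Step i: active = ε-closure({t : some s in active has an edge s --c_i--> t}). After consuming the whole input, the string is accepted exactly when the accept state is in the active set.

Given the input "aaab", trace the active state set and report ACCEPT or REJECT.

Answer: REJECT

Derivation:
S₀ = ε-closure({0}) = {0,2,4,6}
'a' @ 1: {1,3,4,5,7,8}  ✓accept
'a' @ 2: {1,3,4,5}  ✓accept
'a' @ 3: {1,3,4,5}  ✓accept
'b' @ 4: {}  — dead — no transitions
final: {}; accept 1 not in set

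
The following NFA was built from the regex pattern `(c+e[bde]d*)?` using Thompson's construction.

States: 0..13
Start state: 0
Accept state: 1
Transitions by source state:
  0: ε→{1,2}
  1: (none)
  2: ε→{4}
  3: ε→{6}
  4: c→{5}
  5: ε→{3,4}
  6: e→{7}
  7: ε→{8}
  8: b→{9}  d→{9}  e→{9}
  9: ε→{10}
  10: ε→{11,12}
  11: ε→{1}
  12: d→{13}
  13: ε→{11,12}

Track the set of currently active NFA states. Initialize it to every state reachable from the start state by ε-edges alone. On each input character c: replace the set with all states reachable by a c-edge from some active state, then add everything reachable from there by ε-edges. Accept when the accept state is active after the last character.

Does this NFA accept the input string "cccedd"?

start: ε-closure({0}) = {0,1,2,4}
'c' @ 1: {3,4,5,6}
'c' @ 2: {3,4,5,6}
'c' @ 3: {3,4,5,6}
'e' @ 4: {7,8}
'd' @ 5: {1,9,10,11,12}  ✓accept
'd' @ 6: {1,11,12,13}  ✓accept
after full input: {1,11,12,13}  (accept=1 in)

Answer: ACCEPT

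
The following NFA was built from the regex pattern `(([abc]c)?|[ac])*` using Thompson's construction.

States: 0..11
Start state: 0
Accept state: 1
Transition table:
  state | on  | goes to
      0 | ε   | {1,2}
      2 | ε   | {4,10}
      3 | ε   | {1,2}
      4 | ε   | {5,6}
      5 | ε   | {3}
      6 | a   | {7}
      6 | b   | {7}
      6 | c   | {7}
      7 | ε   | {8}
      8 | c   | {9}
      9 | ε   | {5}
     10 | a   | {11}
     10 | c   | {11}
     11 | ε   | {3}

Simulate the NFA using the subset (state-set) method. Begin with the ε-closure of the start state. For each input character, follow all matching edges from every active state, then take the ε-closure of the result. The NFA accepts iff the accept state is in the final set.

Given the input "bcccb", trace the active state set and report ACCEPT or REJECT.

Answer: REJECT

Trace:
start: ε-closure({0}) = {0,1,2,3,4,5,6,10}
'b' @ 1: {7,8}
'c' @ 2: {1,2,3,4,5,6,9,10}  [accepting]
'c' @ 3: {1,2,3,4,5,6,7,8,10,11}  [accepting]
'c' @ 4: {1,2,3,4,5,6,7,8,9,10,11}  [accepting]
'b' @ 5: {7,8}
after full input: {7,8}  (accept=1 not in)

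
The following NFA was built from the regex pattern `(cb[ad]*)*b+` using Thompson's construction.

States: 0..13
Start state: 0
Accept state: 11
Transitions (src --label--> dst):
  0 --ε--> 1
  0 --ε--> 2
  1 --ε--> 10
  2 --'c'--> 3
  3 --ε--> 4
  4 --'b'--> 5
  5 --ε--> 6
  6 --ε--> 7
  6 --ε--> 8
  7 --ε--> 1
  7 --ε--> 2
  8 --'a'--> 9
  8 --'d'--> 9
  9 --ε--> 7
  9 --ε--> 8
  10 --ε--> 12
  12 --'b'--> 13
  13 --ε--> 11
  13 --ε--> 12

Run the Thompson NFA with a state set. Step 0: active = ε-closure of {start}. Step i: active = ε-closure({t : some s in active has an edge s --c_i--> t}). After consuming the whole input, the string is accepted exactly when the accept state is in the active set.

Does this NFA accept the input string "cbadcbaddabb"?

initial (ε-close {0}): {0,1,2,10,12}
'c' @ 1: {3,4}
'b' @ 2: {1,2,5,6,7,8,10,12}
'a' @ 3: {1,2,7,8,9,10,12}
'd' @ 4: {1,2,7,8,9,10,12}
'c' @ 5: {3,4}
'b' @ 6: {1,2,5,6,7,8,10,12}
'a' @ 7: {1,2,7,8,9,10,12}
'd' @ 8: {1,2,7,8,9,10,12}
'd' @ 9: {1,2,7,8,9,10,12}
'a' @ 10: {1,2,7,8,9,10,12}
'b' @ 11: {11,12,13}  ✓accept
'b' @ 12: {11,12,13}  ✓accept
end set {11,12,13} — state 11 in

Answer: ACCEPT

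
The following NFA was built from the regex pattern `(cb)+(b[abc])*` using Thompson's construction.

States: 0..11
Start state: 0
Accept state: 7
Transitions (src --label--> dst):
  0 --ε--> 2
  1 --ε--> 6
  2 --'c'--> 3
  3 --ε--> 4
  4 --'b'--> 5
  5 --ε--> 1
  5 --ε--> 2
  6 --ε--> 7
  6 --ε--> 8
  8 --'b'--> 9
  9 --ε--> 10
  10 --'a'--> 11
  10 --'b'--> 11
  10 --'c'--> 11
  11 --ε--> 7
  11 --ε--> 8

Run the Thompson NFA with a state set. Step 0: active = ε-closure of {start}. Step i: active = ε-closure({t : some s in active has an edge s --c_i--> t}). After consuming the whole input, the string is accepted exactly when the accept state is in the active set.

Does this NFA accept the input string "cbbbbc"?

Answer: ACCEPT

Steps:
S₀ = ε-closure({0}) = {0,2}
'c' @ 1: {3,4}
'b' @ 2: {1,2,5,6,7,8}  (accept∈set)
'b' @ 3: {9,10}
'b' @ 4: {7,8,11}  (accept∈set)
'b' @ 5: {9,10}
'c' @ 6: {7,8,11}  (accept∈set)
after full input: {7,8,11}  (accept=7 in)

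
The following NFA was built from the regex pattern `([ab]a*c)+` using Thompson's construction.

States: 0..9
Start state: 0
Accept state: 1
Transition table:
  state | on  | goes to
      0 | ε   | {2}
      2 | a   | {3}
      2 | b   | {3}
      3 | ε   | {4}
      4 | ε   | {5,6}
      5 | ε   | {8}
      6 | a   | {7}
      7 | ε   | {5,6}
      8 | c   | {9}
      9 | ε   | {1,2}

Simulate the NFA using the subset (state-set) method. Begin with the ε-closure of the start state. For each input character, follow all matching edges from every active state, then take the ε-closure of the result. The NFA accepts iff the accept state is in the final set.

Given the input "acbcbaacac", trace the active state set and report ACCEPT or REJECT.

Answer: ACCEPT

Trace:
S₀ = ε-closure({0}) = {0,2}
'a' @ 1: {3,4,5,6,8}
'c' @ 2: {1,2,9}  [accepting]
'b' @ 3: {3,4,5,6,8}
'c' @ 4: {1,2,9}  [accepting]
'b' @ 5: {3,4,5,6,8}
'a' @ 6: {5,6,7,8}
'a' @ 7: {5,6,7,8}
'c' @ 8: {1,2,9}  [accepting]
'a' @ 9: {3,4,5,6,8}
'c' @ 10: {1,2,9}  [accepting]
after full input: {1,2,9}  (accept=1 in)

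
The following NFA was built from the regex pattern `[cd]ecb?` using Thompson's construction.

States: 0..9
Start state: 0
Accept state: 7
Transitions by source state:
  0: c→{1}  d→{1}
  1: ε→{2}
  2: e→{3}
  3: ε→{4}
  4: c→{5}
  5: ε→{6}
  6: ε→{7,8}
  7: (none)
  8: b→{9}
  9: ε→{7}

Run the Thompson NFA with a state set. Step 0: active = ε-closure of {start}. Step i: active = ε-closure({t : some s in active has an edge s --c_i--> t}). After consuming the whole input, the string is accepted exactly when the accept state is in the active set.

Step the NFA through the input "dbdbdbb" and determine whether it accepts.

Answer: REJECT

Trace:
S₀ = ε-closure({0}) = {0}
'd' @ 1: {1,2}
'b' @ 2: {}  — no active states
rest 'dbdbb' ignored (set empty)
end set {} — state 7 not in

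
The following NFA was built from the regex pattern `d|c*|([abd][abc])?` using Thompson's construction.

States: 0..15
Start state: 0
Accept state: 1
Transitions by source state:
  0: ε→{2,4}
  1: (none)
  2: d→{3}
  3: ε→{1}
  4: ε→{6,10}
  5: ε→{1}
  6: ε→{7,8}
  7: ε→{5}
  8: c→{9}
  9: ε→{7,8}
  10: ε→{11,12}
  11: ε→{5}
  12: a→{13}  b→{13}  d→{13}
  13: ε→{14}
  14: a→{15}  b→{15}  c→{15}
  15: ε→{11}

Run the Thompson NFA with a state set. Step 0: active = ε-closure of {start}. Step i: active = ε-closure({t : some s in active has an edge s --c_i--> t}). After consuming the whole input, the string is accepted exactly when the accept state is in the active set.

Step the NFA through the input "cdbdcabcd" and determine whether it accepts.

Answer: REJECT

Derivation:
S₀ = ε-closure({0}) = {0,1,2,4,5,6,7,8,10,11,12}
'c' @ 1: {1,5,7,8,9}  [accepting]
'd' @ 2: {}  — dead — no transitions
rest 'bdcabcd' ignored (set empty)
end set {} — state 1 not in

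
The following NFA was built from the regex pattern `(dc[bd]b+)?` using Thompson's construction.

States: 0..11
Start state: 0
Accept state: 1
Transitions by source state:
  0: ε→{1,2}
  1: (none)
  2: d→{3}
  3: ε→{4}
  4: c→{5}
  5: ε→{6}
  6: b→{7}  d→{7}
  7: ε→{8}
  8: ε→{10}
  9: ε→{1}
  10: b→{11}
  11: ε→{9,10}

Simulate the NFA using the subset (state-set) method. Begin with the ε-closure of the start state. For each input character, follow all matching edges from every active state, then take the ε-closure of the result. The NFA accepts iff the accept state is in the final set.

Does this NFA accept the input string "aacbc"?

Answer: REJECT

Steps:
initial (ε-close {0}): {0,1,2}
'a' @ 1: {}  — dead — no transitions
rest 'acbc' ignored (set empty)
end set {} — state 1 not in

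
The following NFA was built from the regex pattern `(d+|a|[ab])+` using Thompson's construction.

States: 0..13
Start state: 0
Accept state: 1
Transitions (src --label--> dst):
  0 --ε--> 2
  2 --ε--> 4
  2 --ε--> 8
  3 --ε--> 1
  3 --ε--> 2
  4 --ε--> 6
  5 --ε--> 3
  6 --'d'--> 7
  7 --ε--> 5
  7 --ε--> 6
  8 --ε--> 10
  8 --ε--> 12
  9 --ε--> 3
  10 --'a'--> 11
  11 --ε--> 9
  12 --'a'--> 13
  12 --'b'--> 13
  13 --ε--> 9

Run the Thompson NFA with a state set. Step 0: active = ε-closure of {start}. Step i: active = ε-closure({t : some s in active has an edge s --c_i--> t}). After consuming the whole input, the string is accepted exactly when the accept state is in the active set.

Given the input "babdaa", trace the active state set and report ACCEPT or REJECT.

S₀ = ε-closure({0}) = {0,2,4,6,8,10,12}
'b' @ 1: {1,2,3,4,6,8,9,10,12,13}  [accepting]
'a' @ 2: {1,2,3,4,6,8,9,10,11,12,13}  [accepting]
'b' @ 3: {1,2,3,4,6,8,9,10,12,13}  [accepting]
'd' @ 4: {1,2,3,4,5,6,7,8,10,12}  [accepting]
'a' @ 5: {1,2,3,4,6,8,9,10,11,12,13}  [accepting]
'a' @ 6: {1,2,3,4,6,8,9,10,11,12,13}  [accepting]
final: {1,2,3,4,6,8,9,10,11,12,13}; accept 1 in set

Answer: ACCEPT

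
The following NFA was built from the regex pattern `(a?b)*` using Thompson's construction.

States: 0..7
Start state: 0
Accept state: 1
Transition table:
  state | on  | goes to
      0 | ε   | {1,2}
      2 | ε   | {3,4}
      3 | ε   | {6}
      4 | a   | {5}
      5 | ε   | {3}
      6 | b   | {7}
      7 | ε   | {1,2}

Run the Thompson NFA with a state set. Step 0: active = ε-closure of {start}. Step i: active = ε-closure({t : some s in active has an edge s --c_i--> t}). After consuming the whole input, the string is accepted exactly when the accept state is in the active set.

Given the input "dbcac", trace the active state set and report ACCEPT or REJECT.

start: ε-closure({0}) = {0,1,2,3,4,6}
'd' @ 1: {}  — state set empty
rest 'bcac' ignored (set empty)
final: {}; accept 1 not in set

Answer: REJECT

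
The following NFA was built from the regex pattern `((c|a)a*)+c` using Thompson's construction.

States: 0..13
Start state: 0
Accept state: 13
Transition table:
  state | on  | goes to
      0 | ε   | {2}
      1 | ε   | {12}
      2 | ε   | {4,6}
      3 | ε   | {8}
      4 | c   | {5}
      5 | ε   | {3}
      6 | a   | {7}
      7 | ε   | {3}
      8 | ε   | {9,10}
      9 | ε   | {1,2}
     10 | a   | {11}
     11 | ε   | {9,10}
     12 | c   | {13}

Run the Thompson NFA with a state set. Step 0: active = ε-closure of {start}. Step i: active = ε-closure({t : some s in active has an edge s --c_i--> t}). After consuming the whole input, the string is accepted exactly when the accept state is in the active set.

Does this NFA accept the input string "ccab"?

S₀ = ε-closure({0}) = {0,2,4,6}
'c' @ 1: {1,2,3,4,5,6,8,9,10,12}
'c' @ 2: {1,2,3,4,5,6,8,9,10,12,13}  ✓accept
'a' @ 3: {1,2,3,4,6,7,8,9,10,11,12}
'b' @ 4: {}  — dead — no transitions
end set {} — state 13 not in

Answer: REJECT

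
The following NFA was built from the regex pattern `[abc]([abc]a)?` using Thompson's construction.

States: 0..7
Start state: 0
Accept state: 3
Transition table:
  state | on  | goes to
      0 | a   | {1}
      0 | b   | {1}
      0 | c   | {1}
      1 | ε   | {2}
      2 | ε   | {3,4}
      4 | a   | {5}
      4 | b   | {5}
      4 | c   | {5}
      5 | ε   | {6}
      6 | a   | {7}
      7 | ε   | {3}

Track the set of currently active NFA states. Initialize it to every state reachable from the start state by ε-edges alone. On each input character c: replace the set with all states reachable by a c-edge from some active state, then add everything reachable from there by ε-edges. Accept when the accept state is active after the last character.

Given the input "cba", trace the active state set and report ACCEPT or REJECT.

Answer: ACCEPT

Derivation:
start: ε-closure({0}) = {0}
'c' @ 1: {1,2,3,4}  ✓accept
'b' @ 2: {5,6}
'a' @ 3: {3,7}  ✓accept
final: {3,7}; accept 3 in set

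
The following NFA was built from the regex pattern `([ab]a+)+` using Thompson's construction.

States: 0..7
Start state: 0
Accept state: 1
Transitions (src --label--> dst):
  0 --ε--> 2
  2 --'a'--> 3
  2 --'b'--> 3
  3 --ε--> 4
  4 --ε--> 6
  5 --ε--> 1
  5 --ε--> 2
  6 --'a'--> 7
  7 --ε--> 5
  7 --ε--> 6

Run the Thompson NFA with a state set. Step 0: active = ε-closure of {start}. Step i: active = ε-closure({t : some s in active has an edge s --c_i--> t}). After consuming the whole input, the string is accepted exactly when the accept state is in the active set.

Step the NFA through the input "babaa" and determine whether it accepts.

S₀ = ε-closure({0}) = {0,2}
'b' @ 1: {3,4,6}
'a' @ 2: {1,2,5,6,7}  [accepting]
'b' @ 3: {3,4,6}
'a' @ 4: {1,2,5,6,7}  [accepting]
'a' @ 5: {1,2,3,4,5,6,7}  [accepting]
end set {1,2,3,4,5,6,7} — state 1 in

Answer: ACCEPT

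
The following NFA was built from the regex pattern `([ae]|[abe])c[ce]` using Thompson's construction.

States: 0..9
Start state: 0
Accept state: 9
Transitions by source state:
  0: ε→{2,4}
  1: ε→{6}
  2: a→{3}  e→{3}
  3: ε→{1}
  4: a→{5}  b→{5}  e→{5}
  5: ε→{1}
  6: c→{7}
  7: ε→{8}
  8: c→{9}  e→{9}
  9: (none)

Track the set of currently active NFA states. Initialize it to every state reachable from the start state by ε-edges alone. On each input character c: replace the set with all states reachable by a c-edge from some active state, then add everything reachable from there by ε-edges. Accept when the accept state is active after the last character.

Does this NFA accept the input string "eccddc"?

Answer: REJECT

Steps:
start: ε-closure({0}) = {0,2,4}
'e' @ 1: {1,3,5,6}
'c' @ 2: {7,8}
'c' @ 3: {9}  (accept∈set)
'd' @ 4: {}  — dead — no transitions
rest 'dc' ignored (set empty)
end set {} — state 9 not in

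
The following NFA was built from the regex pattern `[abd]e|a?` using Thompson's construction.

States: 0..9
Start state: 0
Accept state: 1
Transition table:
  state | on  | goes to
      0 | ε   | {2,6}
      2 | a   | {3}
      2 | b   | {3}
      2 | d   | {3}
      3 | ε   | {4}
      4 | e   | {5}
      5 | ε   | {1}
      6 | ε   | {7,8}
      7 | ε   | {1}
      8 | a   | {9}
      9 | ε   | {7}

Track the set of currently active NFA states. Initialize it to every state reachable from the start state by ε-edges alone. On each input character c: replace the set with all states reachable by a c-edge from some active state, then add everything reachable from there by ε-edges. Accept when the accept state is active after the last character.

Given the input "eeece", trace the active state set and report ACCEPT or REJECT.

Answer: REJECT

Steps:
initial (ε-close {0}): {0,1,2,6,7,8}
'e' @ 1: {}  — dead — no transitions
rest 'eece' ignored (set empty)
end set {} — state 1 not in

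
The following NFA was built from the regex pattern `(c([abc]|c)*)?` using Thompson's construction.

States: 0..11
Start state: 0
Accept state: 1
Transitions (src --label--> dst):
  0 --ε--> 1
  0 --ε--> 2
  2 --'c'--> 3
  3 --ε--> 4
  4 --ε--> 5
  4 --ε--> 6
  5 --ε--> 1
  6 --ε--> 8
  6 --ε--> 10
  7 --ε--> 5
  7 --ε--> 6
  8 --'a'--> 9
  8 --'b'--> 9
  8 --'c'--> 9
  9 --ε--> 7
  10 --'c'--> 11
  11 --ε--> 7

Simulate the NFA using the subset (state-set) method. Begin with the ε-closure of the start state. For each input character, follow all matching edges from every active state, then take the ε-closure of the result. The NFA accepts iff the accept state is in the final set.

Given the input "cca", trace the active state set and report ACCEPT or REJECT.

Answer: ACCEPT

Trace:
S₀ = ε-closure({0}) = {0,1,2}
'c' @ 1: {1,3,4,5,6,8,10}  ✓accept
'c' @ 2: {1,5,6,7,8,9,10,11}  ✓accept
'a' @ 3: {1,5,6,7,8,9,10}  ✓accept
end set {1,5,6,7,8,9,10} — state 1 in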